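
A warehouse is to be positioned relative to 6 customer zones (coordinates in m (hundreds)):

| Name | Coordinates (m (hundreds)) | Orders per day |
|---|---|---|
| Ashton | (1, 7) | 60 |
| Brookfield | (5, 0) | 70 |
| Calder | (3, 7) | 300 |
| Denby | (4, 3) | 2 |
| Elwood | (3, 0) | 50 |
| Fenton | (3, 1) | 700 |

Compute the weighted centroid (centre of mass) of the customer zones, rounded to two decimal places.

The minimiser of Σwᵢ‖p−pᵢ‖² is the weighted centroid p* = (Σwᵢpᵢ)/(Σwᵢ).
Σwᵢ = 1182.
Σwᵢxᵢ = 60·1 + 70·5 + 300·3 + 2·4 + 50·3 + 700·3 = 3568.
Σwᵢyᵢ = 60·7 + 70·0 + 300·7 + 2·3 + 50·0 + 700·1 = 3226.
x* = 3568/1182 = 3.02, y* = 3226/1182 = 2.73.

(3.02, 2.73)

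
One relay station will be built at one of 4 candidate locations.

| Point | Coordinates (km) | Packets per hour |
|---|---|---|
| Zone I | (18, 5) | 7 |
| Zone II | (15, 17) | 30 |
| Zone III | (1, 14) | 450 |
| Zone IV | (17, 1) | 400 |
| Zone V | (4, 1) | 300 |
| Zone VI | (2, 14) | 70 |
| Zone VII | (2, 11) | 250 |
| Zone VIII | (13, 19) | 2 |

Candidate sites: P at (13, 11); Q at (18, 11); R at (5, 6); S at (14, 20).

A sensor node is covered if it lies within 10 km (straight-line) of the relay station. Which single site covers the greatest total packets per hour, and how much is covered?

Coverage radius r = 10 km; a point is covered iff (Δx)²+(Δy)² ≤ 10² = 100.
  P (13, 11): covers {Zone I, Zone II, Zone VIII} → 39
  Q (18, 11): covers {Zone I, Zone II, Zone VIII} → 39
  R (5, 6): covers {Zone III, Zone V, Zone VI, Zone VII} → 1070
  S (14, 20): covers {Zone II, Zone VIII} → 32
Maximum coverage at R: 1070 packets per hour.

R, covering 1070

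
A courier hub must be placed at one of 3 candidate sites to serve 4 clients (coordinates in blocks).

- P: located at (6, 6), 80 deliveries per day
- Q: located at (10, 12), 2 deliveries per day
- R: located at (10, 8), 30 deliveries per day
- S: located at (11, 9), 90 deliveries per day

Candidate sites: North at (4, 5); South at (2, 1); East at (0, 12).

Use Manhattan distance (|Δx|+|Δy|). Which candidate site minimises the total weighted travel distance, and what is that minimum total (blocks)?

Total weighted distance at each candidate:
  North (4, 5): total = 1526
  South (2, 1): total = 2738
  East (0, 12): total = 2660
Minimum is at North with total 1526 blocks.

North, total 1526 blocks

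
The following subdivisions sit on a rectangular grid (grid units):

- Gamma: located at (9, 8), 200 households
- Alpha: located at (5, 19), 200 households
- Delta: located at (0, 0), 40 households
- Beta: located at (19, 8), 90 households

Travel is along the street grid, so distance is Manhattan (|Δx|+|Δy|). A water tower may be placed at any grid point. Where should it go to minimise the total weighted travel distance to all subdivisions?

Manhattan distance separates: Σwᵢ(|x−xᵢ|+|y−yᵢ|) = Σwᵢ|x−xᵢ| + Σwᵢ|y−yᵢ|, so x and y are optimised independently as 1-D weighted medians.
Total weight W = 530; half = 265.
x-coordinate, sorted with cumulative weight:
  x=0 (Delta, w=40) cum 40
  x=5 (Alpha, w=200) cum 240
  x=9 (Gamma, w=200) cum 440  ← median
  x=19 (Beta, w=90) cum 530
⇒ x* = 9
y-coordinate, sorted with cumulative weight:
  y=0 (Delta, w=40) cum 40
  y=8 (Gamma, w=200) cum 240
  y=8 (Beta, w=90) cum 330  ← median
  y=19 (Alpha, w=200) cum 530
⇒ y* = 8

(9, 8)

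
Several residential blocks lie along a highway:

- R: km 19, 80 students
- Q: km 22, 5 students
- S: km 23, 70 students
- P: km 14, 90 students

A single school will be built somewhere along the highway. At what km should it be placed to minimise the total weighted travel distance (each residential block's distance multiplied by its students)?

x = 19

For a sum of weighted absolute distances on a line, the optimum is the weighted median (not the mean). Total weight W = 245; half-weight = 122.5.
Sort by position and accumulate weight:
  km 14 (P, w=90) → cum 90
  km 19 (R, w=80) → cum 170  ≥ 122.5 → median here
  km 22 (Q, w=5) → cum 175
  km 23 (S, w=70) → cum 245
Optimal location: km 19.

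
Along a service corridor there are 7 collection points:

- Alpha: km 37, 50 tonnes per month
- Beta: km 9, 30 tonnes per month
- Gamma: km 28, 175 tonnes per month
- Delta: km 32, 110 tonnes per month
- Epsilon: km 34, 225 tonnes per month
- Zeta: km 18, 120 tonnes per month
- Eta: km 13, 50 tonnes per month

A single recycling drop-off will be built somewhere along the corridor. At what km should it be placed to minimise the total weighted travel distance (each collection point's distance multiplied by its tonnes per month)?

For a sum of weighted absolute distances on a line, the optimum is the weighted median (not the mean). Total weight W = 760; half-weight = 380.
Sort by position and accumulate weight:
  km 9 (Beta, w=30) → cum 30
  km 13 (Eta, w=50) → cum 80
  km 18 (Zeta, w=120) → cum 200
  km 28 (Gamma, w=175) → cum 375
  km 32 (Delta, w=110) → cum 485  ≥ 380 → median here
  km 34 (Epsilon, w=225) → cum 710
  km 37 (Alpha, w=50) → cum 760
Optimal location: km 32.

x = 32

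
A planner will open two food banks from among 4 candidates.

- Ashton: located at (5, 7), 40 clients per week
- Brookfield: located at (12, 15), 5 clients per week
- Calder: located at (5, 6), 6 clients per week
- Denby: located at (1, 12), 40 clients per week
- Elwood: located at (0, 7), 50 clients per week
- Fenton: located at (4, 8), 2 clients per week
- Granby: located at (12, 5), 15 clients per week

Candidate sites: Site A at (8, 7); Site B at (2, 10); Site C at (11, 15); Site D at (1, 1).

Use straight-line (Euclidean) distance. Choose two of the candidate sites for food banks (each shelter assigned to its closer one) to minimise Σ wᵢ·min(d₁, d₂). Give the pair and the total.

Evaluate every pair (each demand assigned to the nearer of the two):
  {Site A, Site B}: total = 526.2
  {Site B, Site C}: total = 630.8
  {Site B, Site D}: total = 698.7
  {Site A, Site D}: total = 907.3
  {Site A, Site C}: total = 963.4
  {Site C, Site D}: total = 1219.6
Best pair: {Site A, Site B} with total 526.2.

{Site A, Site B}, total 526.2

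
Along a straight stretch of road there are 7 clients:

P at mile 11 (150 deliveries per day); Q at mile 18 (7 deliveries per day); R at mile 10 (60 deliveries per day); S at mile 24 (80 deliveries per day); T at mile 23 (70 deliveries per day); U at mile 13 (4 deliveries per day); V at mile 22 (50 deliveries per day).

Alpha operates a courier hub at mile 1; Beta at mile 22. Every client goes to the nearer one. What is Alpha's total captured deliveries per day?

The indifferent point is the midpoint (1+22)/2 = 11.5; clients left of it (closer to Alpha at 1) go to Alpha, those right go to Beta.
  R at 10 (w=60) → Alpha
  P at 11 (w=150) → Alpha
  U at 13 (w=4) → Beta
  Q at 18 (w=7) → Beta
  V at 22 (w=50) → Beta
  T at 23 (w=70) → Beta
  S at 24 (w=80) → Beta
Alpha captures 210; Beta captures 211.

210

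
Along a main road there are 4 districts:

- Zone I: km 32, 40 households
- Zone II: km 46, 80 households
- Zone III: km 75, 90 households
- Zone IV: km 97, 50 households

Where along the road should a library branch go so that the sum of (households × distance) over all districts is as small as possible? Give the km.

For a sum of weighted absolute distances on a line, the optimum is the weighted median (not the mean). Total weight W = 260; half-weight = 130.
Sort by position and accumulate weight:
  km 32 (Zone I, w=40) → cum 40
  km 46 (Zone II, w=80) → cum 120
  km 75 (Zone III, w=90) → cum 210  ≥ 130 → median here
  km 97 (Zone IV, w=50) → cum 260
Optimal location: km 75.

x = 75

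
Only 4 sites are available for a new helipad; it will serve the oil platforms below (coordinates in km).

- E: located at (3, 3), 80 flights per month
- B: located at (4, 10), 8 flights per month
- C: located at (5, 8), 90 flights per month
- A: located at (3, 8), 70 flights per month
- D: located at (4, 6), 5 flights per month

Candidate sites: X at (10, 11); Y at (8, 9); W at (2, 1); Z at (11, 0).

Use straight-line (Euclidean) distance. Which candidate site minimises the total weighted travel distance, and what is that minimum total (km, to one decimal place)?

Y, total 1324.3 km

Total weighted distance at each candidate:
  X (10, 11): total = 1996.0
  Y (8, 9): total = 1324.3
  W (2, 1): total = 1460.0
  Z (11, 0): total = 2519.2
Minimum is at Y with total 1324.3 km.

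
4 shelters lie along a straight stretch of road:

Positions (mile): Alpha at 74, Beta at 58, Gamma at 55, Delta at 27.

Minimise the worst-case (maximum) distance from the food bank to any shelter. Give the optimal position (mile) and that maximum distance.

The 1-center on a line is the midpoint of the two extreme points: leftmost at 27, rightmost at 74.
Optimal location = (27 + 74)/2 = 50.5; maximum distance = (74 − 27)/2 = 23.5.

location 50.5, max distance 23.5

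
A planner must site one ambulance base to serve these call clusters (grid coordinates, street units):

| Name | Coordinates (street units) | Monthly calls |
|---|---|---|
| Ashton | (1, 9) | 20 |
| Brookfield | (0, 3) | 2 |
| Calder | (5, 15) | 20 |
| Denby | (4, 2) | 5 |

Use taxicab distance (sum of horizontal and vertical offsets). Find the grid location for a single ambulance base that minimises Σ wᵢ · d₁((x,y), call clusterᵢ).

(4, 9)

Manhattan distance separates: Σwᵢ(|x−xᵢ|+|y−yᵢ|) = Σwᵢ|x−xᵢ| + Σwᵢ|y−yᵢ|, so x and y are optimised independently as 1-D weighted medians.
Total weight W = 47; half = 23.5.
x-coordinate, sorted with cumulative weight:
  x=0 (Brookfield, w=2) cum 2
  x=1 (Ashton, w=20) cum 22
  x=4 (Denby, w=5) cum 27  ← median
  x=5 (Calder, w=20) cum 47
⇒ x* = 4
y-coordinate, sorted with cumulative weight:
  y=2 (Denby, w=5) cum 5
  y=3 (Brookfield, w=2) cum 7
  y=9 (Ashton, w=20) cum 27  ← median
  y=15 (Calder, w=20) cum 47
⇒ y* = 9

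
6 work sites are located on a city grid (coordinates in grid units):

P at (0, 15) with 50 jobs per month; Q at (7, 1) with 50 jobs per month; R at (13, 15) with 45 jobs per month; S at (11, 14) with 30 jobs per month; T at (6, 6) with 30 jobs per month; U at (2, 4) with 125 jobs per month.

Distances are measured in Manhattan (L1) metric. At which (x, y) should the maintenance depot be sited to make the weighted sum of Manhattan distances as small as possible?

(2, 4)

Manhattan distance separates: Σwᵢ(|x−xᵢ|+|y−yᵢ|) = Σwᵢ|x−xᵢ| + Σwᵢ|y−yᵢ|, so x and y are optimised independently as 1-D weighted medians.
Total weight W = 330; half = 165.
x-coordinate, sorted with cumulative weight:
  x=0 (P, w=50) cum 50
  x=2 (U, w=125) cum 175  ← median
  x=6 (T, w=30) cum 205
  x=7 (Q, w=50) cum 255
  x=11 (S, w=30) cum 285
  x=13 (R, w=45) cum 330
⇒ x* = 2
y-coordinate, sorted with cumulative weight:
  y=1 (Q, w=50) cum 50
  y=4 (U, w=125) cum 175  ← median
  y=6 (T, w=30) cum 205
  y=14 (S, w=30) cum 235
  y=15 (P, w=50) cum 285
  y=15 (R, w=45) cum 330
⇒ y* = 4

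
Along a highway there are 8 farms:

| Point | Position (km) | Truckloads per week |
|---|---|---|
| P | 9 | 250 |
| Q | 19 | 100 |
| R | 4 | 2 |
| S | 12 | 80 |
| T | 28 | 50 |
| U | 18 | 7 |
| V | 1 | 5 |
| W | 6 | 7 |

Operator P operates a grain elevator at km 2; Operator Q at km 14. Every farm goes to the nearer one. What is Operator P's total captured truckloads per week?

14

The indifferent point is the midpoint (2+14)/2 = 8; farms left of it (closer to Operator P at 2) go to Operator P, those right go to Operator Q.
  V at 1 (w=5) → Operator P
  R at 4 (w=2) → Operator P
  W at 6 (w=7) → Operator P
  P at 9 (w=250) → Operator Q
  S at 12 (w=80) → Operator Q
  U at 18 (w=7) → Operator Q
  Q at 19 (w=100) → Operator Q
  T at 28 (w=50) → Operator Q
Operator P captures 14; Operator Q captures 487.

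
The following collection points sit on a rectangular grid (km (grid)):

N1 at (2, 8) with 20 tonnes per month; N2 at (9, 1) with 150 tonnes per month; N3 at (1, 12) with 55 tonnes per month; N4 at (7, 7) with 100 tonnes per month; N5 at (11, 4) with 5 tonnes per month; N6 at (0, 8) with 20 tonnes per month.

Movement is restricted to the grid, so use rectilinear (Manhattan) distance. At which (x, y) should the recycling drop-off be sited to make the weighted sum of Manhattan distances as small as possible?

Manhattan distance separates: Σwᵢ(|x−xᵢ|+|y−yᵢ|) = Σwᵢ|x−xᵢ| + Σwᵢ|y−yᵢ|, so x and y are optimised independently as 1-D weighted medians.
Total weight W = 350; half = 175.
x-coordinate, sorted with cumulative weight:
  x=0 (N6, w=20) cum 20
  x=1 (N3, w=55) cum 75
  x=2 (N1, w=20) cum 95
  x=7 (N4, w=100) cum 195  ← median
  x=9 (N2, w=150) cum 345
  x=11 (N5, w=5) cum 350
⇒ x* = 7
y-coordinate, sorted with cumulative weight:
  y=1 (N2, w=150) cum 150
  y=4 (N5, w=5) cum 155
  y=7 (N4, w=100) cum 255  ← median
  y=8 (N1, w=20) cum 275
  y=8 (N6, w=20) cum 295
  y=12 (N3, w=55) cum 350
⇒ y* = 7

(7, 7)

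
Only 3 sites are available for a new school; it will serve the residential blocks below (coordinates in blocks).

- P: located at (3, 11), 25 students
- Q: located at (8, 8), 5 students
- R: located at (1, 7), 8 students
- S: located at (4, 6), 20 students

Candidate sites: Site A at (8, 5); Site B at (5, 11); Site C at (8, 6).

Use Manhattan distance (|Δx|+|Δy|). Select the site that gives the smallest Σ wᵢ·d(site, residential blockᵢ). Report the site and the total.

Site B, total 264 blocks

Total weighted distance at each candidate:
  Site A (8, 5): total = 462
  Site B (5, 11): total = 264
  Site C (8, 6): total = 404
Minimum is at Site B with total 264 blocks.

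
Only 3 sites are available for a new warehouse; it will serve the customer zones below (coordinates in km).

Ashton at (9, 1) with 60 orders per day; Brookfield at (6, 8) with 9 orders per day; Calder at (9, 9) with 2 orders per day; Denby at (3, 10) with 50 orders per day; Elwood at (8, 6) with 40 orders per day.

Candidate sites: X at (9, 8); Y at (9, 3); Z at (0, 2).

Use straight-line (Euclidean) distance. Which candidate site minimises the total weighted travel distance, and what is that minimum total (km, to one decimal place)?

Total weighted distance at each candidate:
  X (9, 8): total = 854.7
  Y (9, 3): total = 771.9
  Z (0, 2): total = 1427.5
Minimum is at Y with total 771.9 km.

Y, total 771.9 km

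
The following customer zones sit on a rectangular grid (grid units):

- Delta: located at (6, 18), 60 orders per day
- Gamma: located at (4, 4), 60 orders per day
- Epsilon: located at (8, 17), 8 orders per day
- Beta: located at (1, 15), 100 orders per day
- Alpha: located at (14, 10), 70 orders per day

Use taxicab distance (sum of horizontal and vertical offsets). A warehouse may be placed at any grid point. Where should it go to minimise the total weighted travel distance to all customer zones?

(4, 15)

Manhattan distance separates: Σwᵢ(|x−xᵢ|+|y−yᵢ|) = Σwᵢ|x−xᵢ| + Σwᵢ|y−yᵢ|, so x and y are optimised independently as 1-D weighted medians.
Total weight W = 298; half = 149.
x-coordinate, sorted with cumulative weight:
  x=1 (Beta, w=100) cum 100
  x=4 (Gamma, w=60) cum 160  ← median
  x=6 (Delta, w=60) cum 220
  x=8 (Epsilon, w=8) cum 228
  x=14 (Alpha, w=70) cum 298
⇒ x* = 4
y-coordinate, sorted with cumulative weight:
  y=4 (Gamma, w=60) cum 60
  y=10 (Alpha, w=70) cum 130
  y=15 (Beta, w=100) cum 230  ← median
  y=17 (Epsilon, w=8) cum 238
  y=18 (Delta, w=60) cum 298
⇒ y* = 15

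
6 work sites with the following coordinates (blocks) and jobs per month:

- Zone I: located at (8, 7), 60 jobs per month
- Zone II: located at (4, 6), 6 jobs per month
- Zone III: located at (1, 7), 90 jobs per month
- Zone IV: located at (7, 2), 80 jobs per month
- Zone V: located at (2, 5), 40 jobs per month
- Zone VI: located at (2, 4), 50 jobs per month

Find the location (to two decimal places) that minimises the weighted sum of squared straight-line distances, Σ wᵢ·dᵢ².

(4.09, 5.05)

The minimiser of Σwᵢ‖p−pᵢ‖² is the weighted centroid p* = (Σwᵢpᵢ)/(Σwᵢ).
Σwᵢ = 326.
Σwᵢxᵢ = 60·8 + 6·4 + 90·1 + 80·7 + 40·2 + 50·2 = 1334.
Σwᵢyᵢ = 60·7 + 6·6 + 90·7 + 80·2 + 40·5 + 50·4 = 1646.
x* = 1334/326 = 4.09, y* = 1646/326 = 5.05.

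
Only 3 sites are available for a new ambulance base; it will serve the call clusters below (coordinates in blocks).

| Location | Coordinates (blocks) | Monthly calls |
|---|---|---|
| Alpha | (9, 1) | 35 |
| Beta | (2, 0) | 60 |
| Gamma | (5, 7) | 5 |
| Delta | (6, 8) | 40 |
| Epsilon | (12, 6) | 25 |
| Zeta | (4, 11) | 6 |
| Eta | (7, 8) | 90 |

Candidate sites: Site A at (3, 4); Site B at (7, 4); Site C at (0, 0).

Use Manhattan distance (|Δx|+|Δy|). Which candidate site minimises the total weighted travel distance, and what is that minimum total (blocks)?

Site B, total 1535 blocks

Total weighted distance at each candidate:
  Site A (3, 4): total = 1963
  Site B (7, 4): total = 1535
  Site C (0, 0): total = 2980
Minimum is at Site B with total 1535 blocks.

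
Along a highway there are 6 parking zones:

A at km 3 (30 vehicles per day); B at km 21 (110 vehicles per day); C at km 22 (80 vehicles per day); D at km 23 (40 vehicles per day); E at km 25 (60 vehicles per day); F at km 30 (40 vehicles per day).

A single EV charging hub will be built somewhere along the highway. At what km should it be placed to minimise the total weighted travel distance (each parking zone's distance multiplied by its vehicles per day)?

x = 22

For a sum of weighted absolute distances on a line, the optimum is the weighted median (not the mean). Total weight W = 360; half-weight = 180.
Sort by position and accumulate weight:
  km 3 (A, w=30) → cum 30
  km 21 (B, w=110) → cum 140
  km 22 (C, w=80) → cum 220  ≥ 180 → median here
  km 23 (D, w=40) → cum 260
  km 25 (E, w=60) → cum 320
  km 30 (F, w=40) → cum 360
Optimal location: km 22.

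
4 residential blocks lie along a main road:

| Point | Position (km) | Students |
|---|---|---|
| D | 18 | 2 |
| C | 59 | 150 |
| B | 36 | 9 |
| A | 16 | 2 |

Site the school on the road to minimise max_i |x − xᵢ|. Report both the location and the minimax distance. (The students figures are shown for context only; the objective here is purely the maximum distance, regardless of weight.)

The 1-center on a line is the midpoint of the two extreme points: leftmost at 16, rightmost at 59.
Optimal location = (16 + 59)/2 = 37.5; maximum distance = (59 − 16)/2 = 21.5.

location 37.5, max distance 21.5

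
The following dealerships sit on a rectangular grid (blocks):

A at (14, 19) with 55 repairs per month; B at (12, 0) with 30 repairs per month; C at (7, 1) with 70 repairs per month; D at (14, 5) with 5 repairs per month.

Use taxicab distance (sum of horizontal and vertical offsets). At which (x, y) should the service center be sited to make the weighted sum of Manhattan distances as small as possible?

Manhattan distance separates: Σwᵢ(|x−xᵢ|+|y−yᵢ|) = Σwᵢ|x−xᵢ| + Σwᵢ|y−yᵢ|, so x and y are optimised independently as 1-D weighted medians.
Total weight W = 160; half = 80.
x-coordinate, sorted with cumulative weight:
  x=7 (C, w=70) cum 70
  x=12 (B, w=30) cum 100  ← median
  x=14 (A, w=55) cum 155
  x=14 (D, w=5) cum 160
⇒ x* = 12
y-coordinate, sorted with cumulative weight:
  y=0 (B, w=30) cum 30
  y=1 (C, w=70) cum 100  ← median
  y=5 (D, w=5) cum 105
  y=19 (A, w=55) cum 160
⇒ y* = 1

(12, 1)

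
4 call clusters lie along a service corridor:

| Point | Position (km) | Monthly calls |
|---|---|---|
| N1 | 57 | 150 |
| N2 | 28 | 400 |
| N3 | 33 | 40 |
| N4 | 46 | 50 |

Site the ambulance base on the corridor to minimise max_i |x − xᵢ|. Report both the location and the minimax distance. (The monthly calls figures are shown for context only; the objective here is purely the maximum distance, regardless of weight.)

The 1-center on a line is the midpoint of the two extreme points: leftmost at 28, rightmost at 57.
Optimal location = (28 + 57)/2 = 42.5; maximum distance = (57 − 28)/2 = 14.5.

location 42.5, max distance 14.5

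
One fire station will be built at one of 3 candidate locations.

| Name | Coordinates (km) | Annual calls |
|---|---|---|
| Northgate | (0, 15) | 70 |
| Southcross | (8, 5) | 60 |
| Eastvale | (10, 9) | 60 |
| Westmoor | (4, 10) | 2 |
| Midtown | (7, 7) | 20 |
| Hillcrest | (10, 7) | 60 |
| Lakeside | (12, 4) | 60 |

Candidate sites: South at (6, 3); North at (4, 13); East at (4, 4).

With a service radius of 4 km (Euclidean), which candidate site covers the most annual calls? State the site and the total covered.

Coverage radius r = 4 km; a point is covered iff (Δx)²+(Δy)² ≤ 4² = 16.
  South (6, 3): covers {Southcross} → 60
  North (4, 13): covers {Westmoor} → 2
  East (4, 4): covers {none} → 0
Maximum coverage at South: 60 annual calls.

South, covering 60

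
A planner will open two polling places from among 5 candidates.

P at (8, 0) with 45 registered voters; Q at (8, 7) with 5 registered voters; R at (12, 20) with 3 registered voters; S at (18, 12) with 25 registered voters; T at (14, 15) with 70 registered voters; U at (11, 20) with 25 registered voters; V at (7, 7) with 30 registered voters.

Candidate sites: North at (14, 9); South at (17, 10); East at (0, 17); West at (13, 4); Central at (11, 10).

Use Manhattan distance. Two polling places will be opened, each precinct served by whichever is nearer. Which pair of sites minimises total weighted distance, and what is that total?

Evaluate every pair (each demand assigned to the nearer of the two):
  {North, West}: total = 1699
  {North, Central}: total = 1703
  {West, Central}: total = 1713
  {South, Central}: total = 1743
  {South, West}: total = 1795
  {North, South}: total = 1869
  {East, Central}: total = 1893
  {North, East}: total = 1969
  {East, West}: total = 2275
  {South, East}: total = 2335
Best pair: {North, West} with total 1699.

{North, West}, total 1699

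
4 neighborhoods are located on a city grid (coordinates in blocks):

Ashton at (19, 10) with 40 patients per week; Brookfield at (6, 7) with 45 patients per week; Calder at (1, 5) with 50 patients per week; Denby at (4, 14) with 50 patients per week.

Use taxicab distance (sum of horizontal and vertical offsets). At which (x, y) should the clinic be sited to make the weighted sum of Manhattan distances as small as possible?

(4, 7)

Manhattan distance separates: Σwᵢ(|x−xᵢ|+|y−yᵢ|) = Σwᵢ|x−xᵢ| + Σwᵢ|y−yᵢ|, so x and y are optimised independently as 1-D weighted medians.
Total weight W = 185; half = 92.5.
x-coordinate, sorted with cumulative weight:
  x=1 (Calder, w=50) cum 50
  x=4 (Denby, w=50) cum 100  ← median
  x=6 (Brookfield, w=45) cum 145
  x=19 (Ashton, w=40) cum 185
⇒ x* = 4
y-coordinate, sorted with cumulative weight:
  y=5 (Calder, w=50) cum 50
  y=7 (Brookfield, w=45) cum 95  ← median
  y=10 (Ashton, w=40) cum 135
  y=14 (Denby, w=50) cum 185
⇒ y* = 7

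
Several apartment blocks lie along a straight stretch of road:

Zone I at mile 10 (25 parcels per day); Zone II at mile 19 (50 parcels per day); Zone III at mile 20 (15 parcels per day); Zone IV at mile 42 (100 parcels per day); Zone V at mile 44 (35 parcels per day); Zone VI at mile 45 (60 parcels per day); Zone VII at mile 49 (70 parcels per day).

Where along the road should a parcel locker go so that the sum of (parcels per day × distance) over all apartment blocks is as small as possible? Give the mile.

x = 42

For a sum of weighted absolute distances on a line, the optimum is the weighted median (not the mean). Total weight W = 355; half-weight = 177.5.
Sort by position and accumulate weight:
  mile 10 (Zone I, w=25) → cum 25
  mile 19 (Zone II, w=50) → cum 75
  mile 20 (Zone III, w=15) → cum 90
  mile 42 (Zone IV, w=100) → cum 190  ≥ 177.5 → median here
  mile 44 (Zone V, w=35) → cum 225
  mile 45 (Zone VI, w=60) → cum 285
  mile 49 (Zone VII, w=70) → cum 355
Optimal location: mile 42.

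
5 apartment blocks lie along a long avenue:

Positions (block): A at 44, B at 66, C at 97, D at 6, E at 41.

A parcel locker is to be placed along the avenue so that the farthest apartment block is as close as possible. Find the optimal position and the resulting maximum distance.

The 1-center on a line is the midpoint of the two extreme points: leftmost at 6, rightmost at 97.
Optimal location = (6 + 97)/2 = 51.5; maximum distance = (97 − 6)/2 = 45.5.

location 51.5, max distance 45.5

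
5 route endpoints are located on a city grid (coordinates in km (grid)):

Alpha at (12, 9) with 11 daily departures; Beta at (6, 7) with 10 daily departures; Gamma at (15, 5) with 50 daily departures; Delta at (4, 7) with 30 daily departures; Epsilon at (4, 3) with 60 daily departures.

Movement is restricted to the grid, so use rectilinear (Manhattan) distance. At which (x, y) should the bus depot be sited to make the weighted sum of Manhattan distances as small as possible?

(4, 5)

Manhattan distance separates: Σwᵢ(|x−xᵢ|+|y−yᵢ|) = Σwᵢ|x−xᵢ| + Σwᵢ|y−yᵢ|, so x and y are optimised independently as 1-D weighted medians.
Total weight W = 161; half = 80.5.
x-coordinate, sorted with cumulative weight:
  x=4 (Delta, w=30) cum 30
  x=4 (Epsilon, w=60) cum 90  ← median
  x=6 (Beta, w=10) cum 100
  x=12 (Alpha, w=11) cum 111
  x=15 (Gamma, w=50) cum 161
⇒ x* = 4
y-coordinate, sorted with cumulative weight:
  y=3 (Epsilon, w=60) cum 60
  y=5 (Gamma, w=50) cum 110  ← median
  y=7 (Beta, w=10) cum 120
  y=7 (Delta, w=30) cum 150
  y=9 (Alpha, w=11) cum 161
⇒ y* = 5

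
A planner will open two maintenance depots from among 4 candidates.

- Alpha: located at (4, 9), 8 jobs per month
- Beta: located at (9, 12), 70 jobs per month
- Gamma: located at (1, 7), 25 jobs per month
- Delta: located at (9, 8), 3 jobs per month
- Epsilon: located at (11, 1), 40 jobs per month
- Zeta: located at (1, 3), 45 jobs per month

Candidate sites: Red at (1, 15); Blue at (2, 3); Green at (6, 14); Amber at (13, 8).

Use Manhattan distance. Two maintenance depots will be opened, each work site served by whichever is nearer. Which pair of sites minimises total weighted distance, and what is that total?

Evaluate every pair (each demand assigned to the nearer of the two):
  {Blue, Green}: total = 1043
  {Blue, Amber}: total = 1166
  {Red, Blue}: total = 1480
  {Red, Amber}: total = 1744
  {Green, Amber}: total = 1798
  {Red, Green}: total = 1893
Best pair: {Blue, Green} with total 1043.

{Blue, Green}, total 1043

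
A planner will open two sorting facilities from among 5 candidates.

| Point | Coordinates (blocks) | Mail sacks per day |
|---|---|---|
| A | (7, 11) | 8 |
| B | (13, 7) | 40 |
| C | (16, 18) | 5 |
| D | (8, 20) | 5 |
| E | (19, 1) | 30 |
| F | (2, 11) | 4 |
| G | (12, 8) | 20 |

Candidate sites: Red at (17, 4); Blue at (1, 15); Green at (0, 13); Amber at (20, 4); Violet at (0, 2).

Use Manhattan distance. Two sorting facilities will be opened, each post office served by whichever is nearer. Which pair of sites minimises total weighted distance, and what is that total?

Evaluate every pair (each demand assigned to the nearer of the two):
  {Red, Blue}: total = 845
  {Red, Green}: total = 848
  {Red, Violet}: total = 982
  {Red, Amber}: total = 1004
  {Blue, Amber}: total = 1010
  {Green, Amber}: total = 1013
  {Amber, Violet}: total = 1152
  {Green, Violet}: total = 1928
  {Blue, Violet}: total = 1930
  {Blue, Green}: total = 2268
Best pair: {Red, Blue} with total 845.

{Red, Blue}, total 845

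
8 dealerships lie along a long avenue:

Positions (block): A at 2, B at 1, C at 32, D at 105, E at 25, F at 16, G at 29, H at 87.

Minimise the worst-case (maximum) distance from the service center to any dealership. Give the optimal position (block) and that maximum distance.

The 1-center on a line is the midpoint of the two extreme points: leftmost at 1, rightmost at 105.
Optimal location = (1 + 105)/2 = 53; maximum distance = (105 − 1)/2 = 52.

location 53, max distance 52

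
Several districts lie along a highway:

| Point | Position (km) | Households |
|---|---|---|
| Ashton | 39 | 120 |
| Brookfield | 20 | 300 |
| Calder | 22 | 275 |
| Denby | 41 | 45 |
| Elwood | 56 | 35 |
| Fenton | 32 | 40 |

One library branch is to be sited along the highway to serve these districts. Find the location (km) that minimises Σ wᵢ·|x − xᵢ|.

x = 22

For a sum of weighted absolute distances on a line, the optimum is the weighted median (not the mean). Total weight W = 815; half-weight = 407.5.
Sort by position and accumulate weight:
  km 20 (Brookfield, w=300) → cum 300
  km 22 (Calder, w=275) → cum 575  ≥ 407.5 → median here
  km 32 (Fenton, w=40) → cum 615
  km 39 (Ashton, w=120) → cum 735
  km 41 (Denby, w=45) → cum 780
  km 56 (Elwood, w=35) → cum 815
Optimal location: km 22.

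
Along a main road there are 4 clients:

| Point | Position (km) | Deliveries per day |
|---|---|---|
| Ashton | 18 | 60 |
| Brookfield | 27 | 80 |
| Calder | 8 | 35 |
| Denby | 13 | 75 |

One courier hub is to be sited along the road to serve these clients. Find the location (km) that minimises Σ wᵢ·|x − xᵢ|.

For a sum of weighted absolute distances on a line, the optimum is the weighted median (not the mean). Total weight W = 250; half-weight = 125.
Sort by position and accumulate weight:
  km 8 (Calder, w=35) → cum 35
  km 13 (Denby, w=75) → cum 110
  km 18 (Ashton, w=60) → cum 170  ≥ 125 → median here
  km 27 (Brookfield, w=80) → cum 250
Optimal location: km 18.

x = 18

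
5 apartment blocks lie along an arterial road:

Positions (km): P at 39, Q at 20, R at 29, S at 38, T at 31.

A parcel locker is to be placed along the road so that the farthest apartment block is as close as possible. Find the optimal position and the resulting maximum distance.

location 29.5, max distance 9.5

The 1-center on a line is the midpoint of the two extreme points: leftmost at 20, rightmost at 39.
Optimal location = (20 + 39)/2 = 29.5; maximum distance = (39 − 20)/2 = 9.5.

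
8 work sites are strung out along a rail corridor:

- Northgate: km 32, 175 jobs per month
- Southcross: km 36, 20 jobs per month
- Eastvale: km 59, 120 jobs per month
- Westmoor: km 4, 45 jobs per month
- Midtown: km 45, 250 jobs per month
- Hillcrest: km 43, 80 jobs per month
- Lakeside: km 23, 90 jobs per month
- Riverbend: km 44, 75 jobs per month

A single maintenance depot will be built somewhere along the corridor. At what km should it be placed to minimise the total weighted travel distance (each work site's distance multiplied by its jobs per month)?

x = 44

For a sum of weighted absolute distances on a line, the optimum is the weighted median (not the mean). Total weight W = 855; half-weight = 427.5.
Sort by position and accumulate weight:
  km 4 (Westmoor, w=45) → cum 45
  km 23 (Lakeside, w=90) → cum 135
  km 32 (Northgate, w=175) → cum 310
  km 36 (Southcross, w=20) → cum 330
  km 43 (Hillcrest, w=80) → cum 410
  km 44 (Riverbend, w=75) → cum 485  ≥ 427.5 → median here
  km 45 (Midtown, w=250) → cum 735
  km 59 (Eastvale, w=120) → cum 855
Optimal location: km 44.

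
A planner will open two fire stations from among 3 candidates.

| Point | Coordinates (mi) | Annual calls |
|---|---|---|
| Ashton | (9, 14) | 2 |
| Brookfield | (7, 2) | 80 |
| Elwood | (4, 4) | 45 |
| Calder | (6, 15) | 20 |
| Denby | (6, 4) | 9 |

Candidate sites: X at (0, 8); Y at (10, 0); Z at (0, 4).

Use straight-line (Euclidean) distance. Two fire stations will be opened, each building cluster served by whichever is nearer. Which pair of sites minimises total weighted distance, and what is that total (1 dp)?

{Y, Z}, total 796.9

Evaluate every pair (each demand assigned to the nearer of the two):
  {Y, Z}: total = 796.9
  {X, Y}: total = 799.9
  {X, Z}: total = 1022.4
Best pair: {Y, Z} with total 796.9.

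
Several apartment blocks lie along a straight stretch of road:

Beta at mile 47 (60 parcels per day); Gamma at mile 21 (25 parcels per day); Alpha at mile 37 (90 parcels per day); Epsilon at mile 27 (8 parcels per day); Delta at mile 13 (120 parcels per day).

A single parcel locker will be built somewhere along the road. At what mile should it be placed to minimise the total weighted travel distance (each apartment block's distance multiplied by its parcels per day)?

For a sum of weighted absolute distances on a line, the optimum is the weighted median (not the mean). Total weight W = 303; half-weight = 151.5.
Sort by position and accumulate weight:
  mile 13 (Delta, w=120) → cum 120
  mile 21 (Gamma, w=25) → cum 145
  mile 27 (Epsilon, w=8) → cum 153  ≥ 151.5 → median here
  mile 37 (Alpha, w=90) → cum 243
  mile 47 (Beta, w=60) → cum 303
Optimal location: mile 27.

x = 27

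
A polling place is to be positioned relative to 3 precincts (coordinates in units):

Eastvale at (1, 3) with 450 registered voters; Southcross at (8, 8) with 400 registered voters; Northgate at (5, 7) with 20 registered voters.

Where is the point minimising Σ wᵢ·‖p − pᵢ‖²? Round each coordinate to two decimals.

(4.31, 5.39)

The minimiser of Σwᵢ‖p−pᵢ‖² is the weighted centroid p* = (Σwᵢpᵢ)/(Σwᵢ).
Σwᵢ = 870.
Σwᵢxᵢ = 450·1 + 400·8 + 20·5 = 3750.
Σwᵢyᵢ = 450·3 + 400·8 + 20·7 = 4690.
x* = 3750/870 = 4.31, y* = 4690/870 = 5.39.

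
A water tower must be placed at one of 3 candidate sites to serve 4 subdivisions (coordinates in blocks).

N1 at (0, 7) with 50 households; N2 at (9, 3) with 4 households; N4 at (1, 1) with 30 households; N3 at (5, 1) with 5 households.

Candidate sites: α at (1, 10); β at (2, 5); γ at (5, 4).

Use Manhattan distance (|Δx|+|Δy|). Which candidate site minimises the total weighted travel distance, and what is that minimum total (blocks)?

Total weighted distance at each candidate:
  α (1, 10): total = 595
  β (2, 5): total = 421
  γ (5, 4): total = 645
Minimum is at β with total 421 blocks.

β, total 421 blocks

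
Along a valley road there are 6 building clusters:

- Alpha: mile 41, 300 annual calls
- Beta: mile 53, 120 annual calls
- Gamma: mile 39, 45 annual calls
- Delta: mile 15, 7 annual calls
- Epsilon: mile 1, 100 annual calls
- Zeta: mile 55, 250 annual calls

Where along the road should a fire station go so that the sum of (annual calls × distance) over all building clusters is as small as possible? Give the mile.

For a sum of weighted absolute distances on a line, the optimum is the weighted median (not the mean). Total weight W = 822; half-weight = 411.
Sort by position and accumulate weight:
  mile 1 (Epsilon, w=100) → cum 100
  mile 15 (Delta, w=7) → cum 107
  mile 39 (Gamma, w=45) → cum 152
  mile 41 (Alpha, w=300) → cum 452  ≥ 411 → median here
  mile 53 (Beta, w=120) → cum 572
  mile 55 (Zeta, w=250) → cum 822
Optimal location: mile 41.

x = 41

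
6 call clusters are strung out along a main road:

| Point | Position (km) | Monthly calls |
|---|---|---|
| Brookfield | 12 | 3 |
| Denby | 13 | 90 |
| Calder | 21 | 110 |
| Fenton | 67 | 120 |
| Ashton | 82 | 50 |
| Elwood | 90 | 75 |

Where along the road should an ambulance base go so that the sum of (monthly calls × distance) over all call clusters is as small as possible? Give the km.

x = 67

For a sum of weighted absolute distances on a line, the optimum is the weighted median (not the mean). Total weight W = 448; half-weight = 224.
Sort by position and accumulate weight:
  km 12 (Brookfield, w=3) → cum 3
  km 13 (Denby, w=90) → cum 93
  km 21 (Calder, w=110) → cum 203
  km 67 (Fenton, w=120) → cum 323  ≥ 224 → median here
  km 82 (Ashton, w=50) → cum 373
  km 90 (Elwood, w=75) → cum 448
Optimal location: km 67.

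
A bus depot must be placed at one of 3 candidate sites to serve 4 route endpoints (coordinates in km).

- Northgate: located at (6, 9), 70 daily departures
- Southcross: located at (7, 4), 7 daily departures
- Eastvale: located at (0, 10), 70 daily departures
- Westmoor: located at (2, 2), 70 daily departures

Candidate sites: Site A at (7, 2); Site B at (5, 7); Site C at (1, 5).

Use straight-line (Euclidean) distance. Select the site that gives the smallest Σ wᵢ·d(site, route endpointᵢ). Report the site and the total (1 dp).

Total weighted distance at each candidate:
  Site A (7, 2): total = 1603.1
  Site B (5, 7): total = 998.1
  Site C (1, 5): total = 1069.1
Minimum is at Site B with total 998.1 km.

Site B, total 998.1 km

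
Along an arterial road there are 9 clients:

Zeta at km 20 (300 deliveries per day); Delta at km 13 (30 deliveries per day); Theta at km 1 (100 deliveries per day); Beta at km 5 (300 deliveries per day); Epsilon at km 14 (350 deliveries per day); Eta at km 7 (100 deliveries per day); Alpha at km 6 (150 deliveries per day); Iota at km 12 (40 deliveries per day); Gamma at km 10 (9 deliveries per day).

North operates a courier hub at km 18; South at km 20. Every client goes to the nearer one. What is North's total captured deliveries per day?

1079

The indifferent point is the midpoint (18+20)/2 = 19; clients left of it (closer to North at 18) go to North, those right go to South.
  Theta at 1 (w=100) → North
  Beta at 5 (w=300) → North
  Alpha at 6 (w=150) → North
  Eta at 7 (w=100) → North
  Gamma at 10 (w=9) → North
  Iota at 12 (w=40) → North
  Delta at 13 (w=30) → North
  Epsilon at 14 (w=350) → North
  Zeta at 20 (w=300) → South
North captures 1079; South captures 300.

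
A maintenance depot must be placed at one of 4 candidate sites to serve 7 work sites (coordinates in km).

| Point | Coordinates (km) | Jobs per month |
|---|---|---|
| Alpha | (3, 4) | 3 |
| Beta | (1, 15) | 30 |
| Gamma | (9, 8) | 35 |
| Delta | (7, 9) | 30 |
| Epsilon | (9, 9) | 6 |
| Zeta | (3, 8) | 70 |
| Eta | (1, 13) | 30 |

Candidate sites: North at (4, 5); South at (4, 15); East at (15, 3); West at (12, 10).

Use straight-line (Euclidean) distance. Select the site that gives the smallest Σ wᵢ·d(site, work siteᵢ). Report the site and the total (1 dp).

North, total 1187.6 km

Total weighted distance at each candidate:
  North (4, 5): total = 1187.6
  South (4, 15): total = 1275.5
  East (15, 3): total = 2639.7
  West (12, 10): total = 1680.5
Minimum is at North with total 1187.6 km.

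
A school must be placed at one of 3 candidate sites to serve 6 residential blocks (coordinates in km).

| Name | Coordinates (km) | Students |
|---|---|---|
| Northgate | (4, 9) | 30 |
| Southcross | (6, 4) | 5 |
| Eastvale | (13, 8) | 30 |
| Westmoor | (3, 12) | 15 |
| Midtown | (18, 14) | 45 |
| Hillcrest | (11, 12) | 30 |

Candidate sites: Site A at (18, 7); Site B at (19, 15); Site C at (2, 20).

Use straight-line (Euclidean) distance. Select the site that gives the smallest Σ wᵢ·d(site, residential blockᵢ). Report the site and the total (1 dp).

Total weighted distance at each candidate:
  Site A (18, 7): total = 1449.3
  Site B (19, 15): total = 1410.5
  Site C (2, 20): total = 2157.4
Minimum is at Site B with total 1410.5 km.

Site B, total 1410.5 km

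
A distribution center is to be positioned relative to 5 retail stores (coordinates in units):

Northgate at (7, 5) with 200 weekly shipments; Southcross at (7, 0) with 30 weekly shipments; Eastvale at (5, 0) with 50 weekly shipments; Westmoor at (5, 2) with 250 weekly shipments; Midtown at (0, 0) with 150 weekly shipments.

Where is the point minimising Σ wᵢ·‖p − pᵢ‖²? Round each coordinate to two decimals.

The minimiser of Σwᵢ‖p−pᵢ‖² is the weighted centroid p* = (Σwᵢpᵢ)/(Σwᵢ).
Σwᵢ = 680.
Σwᵢxᵢ = 200·7 + 30·7 + 50·5 + 250·5 + 150·0 = 3110.
Σwᵢyᵢ = 200·5 + 30·0 + 50·0 + 250·2 + 150·0 = 1500.
x* = 3110/680 = 4.57, y* = 1500/680 = 2.21.

(4.57, 2.21)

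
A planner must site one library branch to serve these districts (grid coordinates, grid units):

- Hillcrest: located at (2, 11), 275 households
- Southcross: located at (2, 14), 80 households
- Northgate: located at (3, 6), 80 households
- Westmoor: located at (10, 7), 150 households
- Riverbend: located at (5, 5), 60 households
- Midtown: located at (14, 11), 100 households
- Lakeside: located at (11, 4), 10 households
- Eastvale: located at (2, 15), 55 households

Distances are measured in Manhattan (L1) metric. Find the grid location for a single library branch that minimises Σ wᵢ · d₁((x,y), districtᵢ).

(2, 11)

Manhattan distance separates: Σwᵢ(|x−xᵢ|+|y−yᵢ|) = Σwᵢ|x−xᵢ| + Σwᵢ|y−yᵢ|, so x and y are optimised independently as 1-D weighted medians.
Total weight W = 810; half = 405.
x-coordinate, sorted with cumulative weight:
  x=2 (Hillcrest, w=275) cum 275
  x=2 (Southcross, w=80) cum 355
  x=2 (Eastvale, w=55) cum 410  ← median
  x=3 (Northgate, w=80) cum 490
  x=5 (Riverbend, w=60) cum 550
  x=10 (Westmoor, w=150) cum 700
  x=11 (Lakeside, w=10) cum 710
  x=14 (Midtown, w=100) cum 810
⇒ x* = 2
y-coordinate, sorted with cumulative weight:
  y=4 (Lakeside, w=10) cum 10
  y=5 (Riverbend, w=60) cum 70
  y=6 (Northgate, w=80) cum 150
  y=7 (Westmoor, w=150) cum 300
  y=11 (Hillcrest, w=275) cum 575  ← median
  y=11 (Midtown, w=100) cum 675
  y=14 (Southcross, w=80) cum 755
  y=15 (Eastvale, w=55) cum 810
⇒ y* = 11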